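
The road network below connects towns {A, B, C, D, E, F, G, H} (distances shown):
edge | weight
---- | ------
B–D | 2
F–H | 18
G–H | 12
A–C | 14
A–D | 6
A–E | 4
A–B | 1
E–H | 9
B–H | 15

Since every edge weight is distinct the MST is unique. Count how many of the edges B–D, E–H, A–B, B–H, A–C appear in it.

Kruskal's algorithm — process edges by increasing weight (ties by edge label):
A–B (1): add — endpoints in different components.
B–D (2): add — endpoints in different components.
A–E (4): add — endpoints in different components.
A–D (6): skip — A and D already connected.
E–H (9): add — endpoints in different components.
G–H (12): add — endpoints in different components.
A–C (14): add — endpoints in different components.
B–H (15): skip — B and H already connected.
F–H (18): add — endpoints in different components.
MST edge set: {A–B, B–D, A–E, E–H, G–H, A–C, F–H}.
Of the listed edges, {B–D, E–H, A–B, A–C} are in the MST → 4.

4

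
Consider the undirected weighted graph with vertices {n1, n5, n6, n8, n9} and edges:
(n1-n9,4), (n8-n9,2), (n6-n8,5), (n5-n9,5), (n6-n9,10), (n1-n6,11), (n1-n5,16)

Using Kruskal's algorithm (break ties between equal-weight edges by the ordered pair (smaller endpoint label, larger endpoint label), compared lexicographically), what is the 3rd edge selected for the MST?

Kruskal: consider edges lightest-first.
n8-n9 (2): add — endpoints in different components.
n1-n9 (4): add — endpoints in different components.
n5-n9 (5): add — endpoints in different components.
n6-n8 (5): add — endpoints in different components.
The 3rd edge added is n5-n9.

n5-n9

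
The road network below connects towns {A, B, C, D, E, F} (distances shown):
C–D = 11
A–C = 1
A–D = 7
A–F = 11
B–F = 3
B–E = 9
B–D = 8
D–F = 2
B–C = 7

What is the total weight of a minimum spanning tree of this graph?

22

Kruskal's algorithm — process edges by increasing weight (ties by edge label):
A–C (1): add — endpoints in different components.
D–F (2): add — endpoints in different components.
B–F (3): add — endpoints in different components.
A–D (7): add — endpoints in different components.
B–C (7): skip — B and C already connected.
B–D (8): skip — B and D already connected.
B–E (9): add — endpoints in different components.
MST edges: A–C, D–F, B–F, A–D, B–E; total weight 1+2+3+7+9 = 22.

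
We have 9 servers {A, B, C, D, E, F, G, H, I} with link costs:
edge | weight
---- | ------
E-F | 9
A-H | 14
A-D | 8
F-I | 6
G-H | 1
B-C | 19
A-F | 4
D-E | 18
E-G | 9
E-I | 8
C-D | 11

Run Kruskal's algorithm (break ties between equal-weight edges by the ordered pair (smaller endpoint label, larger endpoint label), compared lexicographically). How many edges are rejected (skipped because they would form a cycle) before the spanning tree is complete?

Kruskal's algorithm — process edges by increasing weight (ties by edge label):
G-H (1): add — endpoints in different components.
A-F (4): add — endpoints in different components.
F-I (6): add — endpoints in different components.
A-D (8): add — endpoints in different components.
E-I (8): add — endpoints in different components.
E-F (9): skip — E and F already connected.
E-G (9): add — endpoints in different components.
C-D (11): add — endpoints in different components.
A-H (14): skip — A and H already connected.
D-E (18): skip — D and E already connected.
B-C (19): add — endpoints in different components.
Edges rejected before the tree was complete: 3.

3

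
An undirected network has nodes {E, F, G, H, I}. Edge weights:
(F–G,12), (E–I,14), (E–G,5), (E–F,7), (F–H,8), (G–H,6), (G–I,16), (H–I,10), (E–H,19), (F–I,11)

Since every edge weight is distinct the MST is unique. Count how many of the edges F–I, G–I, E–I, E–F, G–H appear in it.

Kruskal's algorithm — process edges by increasing weight (ties by edge label):
E–G (5): add — endpoints in different components.
G–H (6): add — endpoints in different components.
E–F (7): add — endpoints in different components.
F–H (8): skip — F and H already connected.
H–I (10): add — endpoints in different components.
MST edge set: {E–G, G–H, E–F, H–I}.
Of the listed edges, {E–F, G–H} are in the MST → 2.

2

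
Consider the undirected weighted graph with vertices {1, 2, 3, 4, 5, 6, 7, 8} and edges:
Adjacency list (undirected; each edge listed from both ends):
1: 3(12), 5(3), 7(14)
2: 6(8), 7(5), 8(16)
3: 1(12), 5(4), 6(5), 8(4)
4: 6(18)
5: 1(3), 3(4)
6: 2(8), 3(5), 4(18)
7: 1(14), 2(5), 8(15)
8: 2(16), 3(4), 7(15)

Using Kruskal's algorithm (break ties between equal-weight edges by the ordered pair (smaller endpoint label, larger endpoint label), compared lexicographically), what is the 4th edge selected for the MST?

Kruskal: consider edges lightest-first.
1 5 (3): add — endpoints in different components.
3 5 (4): add — endpoints in different components.
3 8 (4): add — endpoints in different components.
2 7 (5): add — endpoints in different components.
3 6 (5): add — endpoints in different components.
2 6 (8): add — endpoints in different components.
1 3 (12): skip — 1 and 3 already connected.
1 7 (14): skip — 1 and 7 already connected.
7 8 (15): skip — 7 and 8 already connected.
2 8 (16): skip — 2 and 8 already connected.
4 6 (18): add — endpoints in different components.
The 4th edge added is 2 7.

2-7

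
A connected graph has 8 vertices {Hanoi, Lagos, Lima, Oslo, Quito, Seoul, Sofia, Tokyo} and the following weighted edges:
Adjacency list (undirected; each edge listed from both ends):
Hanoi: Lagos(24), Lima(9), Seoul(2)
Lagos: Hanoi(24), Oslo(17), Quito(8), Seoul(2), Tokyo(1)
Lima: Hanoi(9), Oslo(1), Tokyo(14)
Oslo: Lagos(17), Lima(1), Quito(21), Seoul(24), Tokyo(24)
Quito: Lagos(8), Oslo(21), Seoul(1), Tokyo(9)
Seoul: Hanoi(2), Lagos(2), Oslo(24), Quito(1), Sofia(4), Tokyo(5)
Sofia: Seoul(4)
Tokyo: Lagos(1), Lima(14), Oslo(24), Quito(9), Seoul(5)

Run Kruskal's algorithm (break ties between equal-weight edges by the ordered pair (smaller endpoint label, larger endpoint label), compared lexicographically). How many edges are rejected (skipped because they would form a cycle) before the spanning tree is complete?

Kruskal's algorithm — process edges by increasing weight (ties by edge label):
Lagos–Tokyo (1): add — endpoints in different components.
Lima–Oslo (1): add — endpoints in different components.
Quito–Seoul (1): add — endpoints in different components.
Hanoi–Seoul (2): add — endpoints in different components.
Lagos–Seoul (2): add — endpoints in different components.
Seoul–Sofia (4): add — endpoints in different components.
Seoul–Tokyo (5): skip — Seoul and Tokyo already connected.
Lagos–Quito (8): skip — Quito and Lagos already connected.
Hanoi–Lima (9): add — endpoints in different components.
Edges rejected before the tree was complete: 2.

2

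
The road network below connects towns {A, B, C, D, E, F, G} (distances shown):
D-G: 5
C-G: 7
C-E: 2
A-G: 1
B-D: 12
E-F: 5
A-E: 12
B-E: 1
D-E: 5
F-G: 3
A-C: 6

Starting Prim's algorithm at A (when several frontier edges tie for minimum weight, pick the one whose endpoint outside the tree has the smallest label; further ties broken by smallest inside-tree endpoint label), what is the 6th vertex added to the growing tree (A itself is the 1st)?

B

Prim, starting at A.
Step 1: frontier [A-G 1, A-C 6, A-E 12] → take A-G (1); add G.
Step 2: frontier [A-C 6, A-E 12, F-G 3, D-G 5, C-G 7] → take F-G (3); add F.
Step 3: frontier [A-C 6, A-E 12, E-F 5, D-G 5, C-G 7] → take D-G (5); add D.
Step 4: frontier [A-C 6, A-E 12, D-E 5, B-D 12, E-F 5, C-G 7] → take D-E (5); add E.
Step 5: frontier [A-C 6, B-D 12, B-E 1, C-E 2, C-G 7] → take B-E (1); add B.
Step 6: frontier [A-C 6, C-E 2, C-G 7] → take C-E (2); add C.
Vertex order: A, G, F, D, E, B, C. The 6th vertex is B.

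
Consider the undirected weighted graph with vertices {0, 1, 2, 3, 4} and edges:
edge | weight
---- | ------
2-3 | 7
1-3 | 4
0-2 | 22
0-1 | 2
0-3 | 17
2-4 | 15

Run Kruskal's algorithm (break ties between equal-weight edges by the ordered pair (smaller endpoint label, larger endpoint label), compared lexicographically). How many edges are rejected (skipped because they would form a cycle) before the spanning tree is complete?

Kruskal: consider edges lightest-first.
0-1 (2): add — endpoints in different components.
1-3 (4): add — endpoints in different components.
2-3 (7): add — endpoints in different components.
2-4 (15): add — endpoints in different components.
Edges rejected before the tree was complete: 0.

0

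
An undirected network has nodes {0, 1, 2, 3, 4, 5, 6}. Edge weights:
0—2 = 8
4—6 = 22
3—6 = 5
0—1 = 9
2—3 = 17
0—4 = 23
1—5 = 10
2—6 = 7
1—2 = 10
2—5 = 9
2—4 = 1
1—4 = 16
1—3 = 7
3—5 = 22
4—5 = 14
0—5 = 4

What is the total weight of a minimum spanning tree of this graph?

Sort edges by weight, then run Kruskal:
2—4 (1): add — endpoints in different components.
0—5 (4): add — endpoints in different components.
3—6 (5): add — endpoints in different components.
1—3 (7): add — endpoints in different components.
2—6 (7): add — endpoints in different components.
0—2 (8): add — endpoints in different components.
MST edges: 2—4, 0—5, 3—6, 1—3, 2—6, 0—2; total weight 1+4+5+7+7+8 = 32.

32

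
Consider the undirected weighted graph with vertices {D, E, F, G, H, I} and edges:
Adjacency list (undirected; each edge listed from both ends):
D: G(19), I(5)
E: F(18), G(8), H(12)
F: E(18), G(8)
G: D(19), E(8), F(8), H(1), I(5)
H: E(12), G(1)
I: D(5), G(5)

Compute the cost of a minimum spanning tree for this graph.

Prim's algorithm from H:
Step 1: frontier [G—H 1, E—H 12] → take G—H (1); add G.
Step 2: frontier [G—I 5, E—G 8, F—G 8, D—G 19, E—H 12] → take G—I (5); add I.
Step 3: frontier [E—G 8, F—G 8, D—G 19, E—H 12, D—I 5] → take D—I (5); add D.
Step 4: frontier [E—G 8, F—G 8, E—H 12] → take E—G (8); add E.
Step 5: frontier [E—F 18, F—G 8] → take F—G (8); add F.
MST edges: G—H, G—I, D—I, E—G, F—G; total weight 1+5+5+8+8 = 27.

27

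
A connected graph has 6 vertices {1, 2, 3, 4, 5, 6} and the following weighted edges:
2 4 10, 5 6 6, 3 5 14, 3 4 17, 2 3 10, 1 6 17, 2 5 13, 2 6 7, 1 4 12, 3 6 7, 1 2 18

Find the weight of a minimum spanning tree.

42

Kruskal: consider edges lightest-first.
5 6 (6): add. Components now {1} {2} {3} {4} {5,6}
2 6 (7): add. Components now {1} {2,5,6} {3} {4}
3 6 (7): add. Components now {1} {2,3,5,6} {4}
2 3 (10): skip — 2 and 3 already connected.
2 4 (10): add. Components now {1} {2,3,4,5,6}
1 4 (12): add. Components now {1,2,3,4,5,6}
MST edges: 5 6, 2 6, 3 6, 2 4, 1 4; total weight 6+7+7+10+12 = 42.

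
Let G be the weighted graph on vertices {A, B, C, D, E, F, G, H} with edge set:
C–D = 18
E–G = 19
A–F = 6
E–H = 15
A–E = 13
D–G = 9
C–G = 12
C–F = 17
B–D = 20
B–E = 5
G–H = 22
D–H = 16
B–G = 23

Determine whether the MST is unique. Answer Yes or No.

Yes

Kruskal: consider edges lightest-first.
B–E (5): add — endpoints in different components.
A–F (6): add — endpoints in different components.
D–G (9): add — endpoints in different components.
C–G (12): add — endpoints in different components.
A–E (13): add — endpoints in different components.
E–H (15): add — endpoints in different components.
D–H (16): add — endpoints in different components.
Every non-tree edge has weight strictly greater than the heaviest edge on the tree path between its endpoints, so the MST is unique.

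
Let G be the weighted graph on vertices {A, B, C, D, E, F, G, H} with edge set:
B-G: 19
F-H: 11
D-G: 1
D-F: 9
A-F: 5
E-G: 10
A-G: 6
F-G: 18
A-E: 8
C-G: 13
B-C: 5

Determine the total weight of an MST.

49

Kruskal's algorithm — process edges by increasing weight (ties by edge label):
D-G (1): add — endpoints in different components.
A-F (5): add — endpoints in different components.
B-C (5): add — endpoints in different components.
A-G (6): add — endpoints in different components.
A-E (8): add — endpoints in different components.
D-F (9): skip — D and F already connected.
E-G (10): skip — E and G already connected.
F-H (11): add — endpoints in different components.
C-G (13): add — endpoints in different components.
MST edges: D-G, A-F, B-C, A-G, A-E, F-H, C-G; total weight 1+5+5+6+8+11+13 = 49.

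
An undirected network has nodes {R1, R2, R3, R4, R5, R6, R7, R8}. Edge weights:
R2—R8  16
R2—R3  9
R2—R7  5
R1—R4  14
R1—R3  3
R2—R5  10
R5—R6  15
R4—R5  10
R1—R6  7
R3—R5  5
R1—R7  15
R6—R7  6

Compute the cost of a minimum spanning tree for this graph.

Kruskal: consider edges lightest-first.
R1—R3 (3): add — endpoints in different components.
R2—R7 (5): add — endpoints in different components.
R3—R5 (5): add — endpoints in different components.
R6—R7 (6): add — endpoints in different components.
R1—R6 (7): add — endpoints in different components.
R2—R3 (9): skip — R2 and R3 already connected.
R2—R5 (10): skip — R2 and R5 already connected.
R4—R5 (10): add — endpoints in different components.
R1—R4 (14): skip — R4 and R1 already connected.
R1—R7 (15): skip — R1 and R7 already connected.
R5—R6 (15): skip — R6 and R5 already connected.
R2—R8 (16): add — endpoints in different components.
MST edges: R1—R3, R2—R7, R3—R5, R6—R7, R1—R6, R4—R5, R2—R8; total weight 3+5+5+6+7+10+16 = 52.

52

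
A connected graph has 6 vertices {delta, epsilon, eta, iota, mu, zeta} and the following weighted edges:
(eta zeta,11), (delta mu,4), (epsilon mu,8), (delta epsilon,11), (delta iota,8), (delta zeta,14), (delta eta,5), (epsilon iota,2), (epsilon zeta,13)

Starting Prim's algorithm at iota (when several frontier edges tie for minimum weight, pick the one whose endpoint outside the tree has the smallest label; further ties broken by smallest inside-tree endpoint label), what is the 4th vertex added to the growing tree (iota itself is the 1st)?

Prim, starting at iota.
Step 1: frontier [epsilon iota 2, delta iota 8] → take epsilon iota (2); add epsilon.
Step 2: frontier [epsilon mu 8, delta epsilon 11, epsilon zeta 13, delta iota 8] → take delta iota (8); add delta.
Step 3: frontier [delta mu 4, delta eta 5, delta zeta 14, epsilon mu 8, epsilon zeta 13] → take delta mu (4); add mu.
Step 4: frontier [delta eta 5, delta zeta 14, epsilon zeta 13] → take delta eta (5); add eta.
Step 5: frontier [delta zeta 14, epsilon zeta 13, eta zeta 11] → take eta zeta (11); add zeta.
Vertex order: iota, epsilon, delta, mu, eta, zeta. The 4th vertex is mu.

mu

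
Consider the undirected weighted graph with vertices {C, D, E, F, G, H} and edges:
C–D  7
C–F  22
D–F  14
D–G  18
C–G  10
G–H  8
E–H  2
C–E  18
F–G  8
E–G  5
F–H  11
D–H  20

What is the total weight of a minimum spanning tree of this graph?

Sort edges by weight, then run Kruskal:
E–H (2): add. Components now {C} {D} {E,H} {F} {G}
E–G (5): add. Components now {C} {D} {E,G,H} {F}
C–D (7): add. Components now {C,D} {E,G,H} {F}
F–G (8): add. Components now {C,D} {E,F,G,H}
G–H (8): skip — G and H already connected.
C–G (10): add. Components now {C,D,E,F,G,H}
MST edges: E–H, E–G, C–D, F–G, C–G; total weight 2+5+7+8+10 = 32.

32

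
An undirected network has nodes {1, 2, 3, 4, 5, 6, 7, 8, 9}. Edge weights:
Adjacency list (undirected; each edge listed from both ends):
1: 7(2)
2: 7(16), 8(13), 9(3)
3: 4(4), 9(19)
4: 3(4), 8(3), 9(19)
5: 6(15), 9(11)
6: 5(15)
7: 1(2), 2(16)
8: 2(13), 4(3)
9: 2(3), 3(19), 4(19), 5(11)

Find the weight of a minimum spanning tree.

67

Prim's algorithm from 5:
Step 1: cheapest edge leaving the tree is 5–9 (11); add 9.
Step 2: cheapest edge leaving the tree is 2–9 (3); add 2.
Step 3: cheapest edge leaving the tree is 2–8 (13); add 8.
Step 4: cheapest edge leaving the tree is 4–8 (3); add 4.
Step 5: cheapest edge leaving the tree is 3–4 (4); add 3.
Step 6: cheapest edge leaving the tree is 5–6 (15); add 6.
Step 7: cheapest edge leaving the tree is 2–7 (16); add 7.
Step 8: cheapest edge leaving the tree is 1–7 (2); add 1.
MST edges: 5–9, 2–9, 2–8, 4–8, 3–4, 5–6, 2–7, 1–7; total weight 11+3+13+3+4+15+16+2 = 67.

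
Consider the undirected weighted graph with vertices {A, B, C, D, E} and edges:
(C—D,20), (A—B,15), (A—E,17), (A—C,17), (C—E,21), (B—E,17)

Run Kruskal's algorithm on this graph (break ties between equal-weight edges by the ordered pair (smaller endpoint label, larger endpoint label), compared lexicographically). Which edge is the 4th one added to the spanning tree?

Kruskal's algorithm — process edges by increasing weight (ties by edge label):
A—B (15): add — endpoints in different components.
A—C (17): add — endpoints in different components.
A—E (17): add — endpoints in different components.
B—E (17): skip — B and E already connected.
C—D (20): add — endpoints in different components.
The 4th edge added is C—D.

C-D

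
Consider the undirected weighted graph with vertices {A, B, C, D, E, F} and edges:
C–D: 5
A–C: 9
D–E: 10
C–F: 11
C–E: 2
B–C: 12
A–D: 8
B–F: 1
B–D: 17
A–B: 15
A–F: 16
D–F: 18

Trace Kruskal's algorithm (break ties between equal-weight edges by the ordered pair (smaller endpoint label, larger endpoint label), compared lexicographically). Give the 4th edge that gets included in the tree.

A-D

Sort edges by weight, then run Kruskal:
B–F (1): add. Components now {A} {B,F} {C} {D} {E}
C–E (2): add. Components now {A} {B,F} {C,E} {D}
C–D (5): add. Components now {A} {B,F} {C,D,E}
A–D (8): add. Components now {A,C,D,E} {B,F}
A–C (9): skip — A and C already connected.
D–E (10): skip — D and E already connected.
C–F (11): add. Components now {A,B,C,D,E,F}
The 4th edge added is A–D.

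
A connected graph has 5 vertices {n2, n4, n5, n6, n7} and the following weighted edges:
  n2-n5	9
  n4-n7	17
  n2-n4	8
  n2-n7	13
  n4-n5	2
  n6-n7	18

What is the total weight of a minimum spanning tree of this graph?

Prim's algorithm from n2:
Step 1: cheapest edge leaving the tree is n2-n4 (8); add n4.
Step 2: cheapest edge leaving the tree is n4-n5 (2); add n5.
Step 3: cheapest edge leaving the tree is n2-n7 (13); add n7.
Step 4: cheapest edge leaving the tree is n6-n7 (18); add n6.
MST edges: n2-n4, n4-n5, n2-n7, n6-n7; total weight 8+2+13+18 = 41.

41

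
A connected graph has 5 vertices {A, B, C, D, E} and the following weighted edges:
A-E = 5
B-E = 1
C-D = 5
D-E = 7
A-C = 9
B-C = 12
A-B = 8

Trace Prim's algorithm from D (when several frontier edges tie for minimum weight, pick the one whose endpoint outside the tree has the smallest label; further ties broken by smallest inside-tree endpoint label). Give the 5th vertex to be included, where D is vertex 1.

Grow the tree from D using Prim:
Step 1: frontier [C-D 5, D-E 7] → take C-D (5); add C.
Step 2: frontier [A-C 9, B-C 12, D-E 7] → take D-E (7); add E.
Step 3: frontier [A-C 9, B-C 12, B-E 1, A-E 5] → take B-E (1); add B.
Step 4: frontier [A-B 8, A-C 9, A-E 5] → take A-E (5); add A.
Vertex order: D, C, E, B, A. The 5th vertex is A.

A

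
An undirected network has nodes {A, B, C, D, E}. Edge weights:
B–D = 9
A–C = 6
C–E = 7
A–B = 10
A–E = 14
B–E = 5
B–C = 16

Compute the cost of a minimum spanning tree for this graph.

Kruskal: consider edges lightest-first.
B–E (5): add. Components now {A} {B,E} {C} {D}
A–C (6): add. Components now {A,C} {B,E} {D}
C–E (7): add. Components now {A,B,C,E} {D}
B–D (9): add. Components now {A,B,C,D,E}
MST edges: B–E, A–C, C–E, B–D; total weight 5+6+7+9 = 27.

27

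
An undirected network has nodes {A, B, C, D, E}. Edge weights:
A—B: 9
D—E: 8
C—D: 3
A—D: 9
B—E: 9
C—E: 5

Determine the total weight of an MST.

26

Prim, starting at C.
Step 1: frontier [C—D 3, C—E 5] → take C—D (3); add D.
Step 2: frontier [C—E 5, D—E 8, A—D 9] → take C—E (5); add E.
Step 3: frontier [A—D 9, B—E 9] → take A—D (9); add A.
Step 4: frontier [A—B 9, B—E 9] → take A—B (9); add B.
MST edges: C—D, C—E, A—D, A—B; total weight 3+5+9+9 = 26.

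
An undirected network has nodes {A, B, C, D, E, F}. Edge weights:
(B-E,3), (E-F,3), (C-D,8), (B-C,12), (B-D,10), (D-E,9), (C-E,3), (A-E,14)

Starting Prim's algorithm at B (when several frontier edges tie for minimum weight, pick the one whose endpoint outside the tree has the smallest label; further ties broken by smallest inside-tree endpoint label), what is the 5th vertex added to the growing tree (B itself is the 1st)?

D

Prim, starting at B.
Step 1: frontier [B-E 3, B-D 10, B-C 12] → take B-E (3); add E.
Step 2: frontier [B-D 10, B-C 12, C-E 3, E-F 3, D-E 9, A-E 14] → take C-E (3); add C.
Step 3: frontier [B-D 10, C-D 8, E-F 3, D-E 9, A-E 14] → take E-F (3); add F.
Step 4: frontier [B-D 10, C-D 8, D-E 9, A-E 14] → take C-D (8); add D.
Step 5: frontier [A-E 14] → take A-E (14); add A.
Vertex order: B, E, C, F, D, A. The 5th vertex is D.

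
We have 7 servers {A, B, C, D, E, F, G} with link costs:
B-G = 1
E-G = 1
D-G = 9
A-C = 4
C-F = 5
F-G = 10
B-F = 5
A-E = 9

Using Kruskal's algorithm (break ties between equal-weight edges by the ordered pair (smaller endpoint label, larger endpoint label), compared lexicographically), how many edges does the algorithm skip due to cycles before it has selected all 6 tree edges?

Kruskal: consider edges lightest-first.
B-G (1): add. Components now {A} {B,G} {C} {D} {E} {F}
E-G (1): add. Components now {A} {B,E,G} {C} {D} {F}
A-C (4): add. Components now {A,C} {B,E,G} {D} {F}
B-F (5): add. Components now {A,C} {B,E,F,G} {D}
C-F (5): add. Components now {A,B,C,E,F,G} {D}
A-E (9): skip — A and E already connected.
D-G (9): add. Components now {A,B,C,D,E,F,G}
Edges rejected before the tree was complete: 1.

1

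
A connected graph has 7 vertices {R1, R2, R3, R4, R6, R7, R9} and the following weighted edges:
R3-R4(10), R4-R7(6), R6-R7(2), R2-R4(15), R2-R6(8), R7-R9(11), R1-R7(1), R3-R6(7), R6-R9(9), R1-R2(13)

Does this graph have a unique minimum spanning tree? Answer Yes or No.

Yes

Sort edges by weight, then run Kruskal:
R1-R7 (1): add — endpoints in different components.
R6-R7 (2): add — endpoints in different components.
R4-R7 (6): add — endpoints in different components.
R3-R6 (7): add — endpoints in different components.
R2-R6 (8): add — endpoints in different components.
R6-R9 (9): add — endpoints in different components.
Every non-tree edge has weight strictly greater than the heaviest edge on the tree path between its endpoints, so the MST is unique.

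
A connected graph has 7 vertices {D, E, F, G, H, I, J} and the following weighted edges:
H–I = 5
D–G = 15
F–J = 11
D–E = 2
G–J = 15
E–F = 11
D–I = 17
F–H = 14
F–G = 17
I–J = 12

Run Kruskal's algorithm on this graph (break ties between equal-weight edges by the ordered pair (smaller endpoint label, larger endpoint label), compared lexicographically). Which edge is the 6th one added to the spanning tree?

Sort edges by weight, then run Kruskal:
D–E (2): add — endpoints in different components.
H–I (5): add — endpoints in different components.
E–F (11): add — endpoints in different components.
F–J (11): add — endpoints in different components.
I–J (12): add — endpoints in different components.
F–H (14): skip — F and H already connected.
D–G (15): add — endpoints in different components.
The 6th edge added is D–G.

D-G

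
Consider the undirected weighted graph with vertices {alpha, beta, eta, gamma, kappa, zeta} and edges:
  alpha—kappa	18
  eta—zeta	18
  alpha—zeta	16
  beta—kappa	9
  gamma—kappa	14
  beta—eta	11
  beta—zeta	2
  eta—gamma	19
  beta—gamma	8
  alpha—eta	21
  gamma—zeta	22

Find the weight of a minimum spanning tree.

46

Sort edges by weight, then run Kruskal:
beta—zeta (2): add — endpoints in different components.
beta—gamma (8): add — endpoints in different components.
beta—kappa (9): add — endpoints in different components.
beta—eta (11): add — endpoints in different components.
gamma—kappa (14): skip — kappa and gamma already connected.
alpha—zeta (16): add — endpoints in different components.
MST edges: beta—zeta, beta—gamma, beta—kappa, beta—eta, alpha—zeta; total weight 2+8+9+11+16 = 46.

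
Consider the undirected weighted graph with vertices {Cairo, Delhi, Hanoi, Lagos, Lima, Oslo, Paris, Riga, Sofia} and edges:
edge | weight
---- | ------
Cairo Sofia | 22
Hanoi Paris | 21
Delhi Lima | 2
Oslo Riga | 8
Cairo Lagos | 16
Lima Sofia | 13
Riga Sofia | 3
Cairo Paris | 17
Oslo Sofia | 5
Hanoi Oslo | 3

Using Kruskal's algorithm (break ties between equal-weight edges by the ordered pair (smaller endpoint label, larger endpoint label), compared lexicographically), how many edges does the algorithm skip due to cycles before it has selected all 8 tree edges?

Sort edges by weight, then run Kruskal:
Delhi Lima (2): add — endpoints in different components.
Hanoi Oslo (3): add — endpoints in different components.
Riga Sofia (3): add — endpoints in different components.
Oslo Sofia (5): add — endpoints in different components.
Oslo Riga (8): skip — Riga and Oslo already connected.
Lima Sofia (13): add — endpoints in different components.
Cairo Lagos (16): add — endpoints in different components.
Cairo Paris (17): add — endpoints in different components.
Hanoi Paris (21): add — endpoints in different components.
Edges rejected before the tree was complete: 1.

1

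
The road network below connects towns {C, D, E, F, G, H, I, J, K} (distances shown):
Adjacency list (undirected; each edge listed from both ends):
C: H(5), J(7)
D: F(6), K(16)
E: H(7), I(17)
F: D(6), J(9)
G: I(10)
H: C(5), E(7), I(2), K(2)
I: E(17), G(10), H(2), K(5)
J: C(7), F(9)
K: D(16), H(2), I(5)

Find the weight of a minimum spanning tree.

Prim, starting at I.
Step 1: cheapest edge leaving the tree is H—I (2); add H.
Step 2: cheapest edge leaving the tree is H—K (2); add K.
Step 3: cheapest edge leaving the tree is C—H (5); add C.
Step 4: cheapest edge leaving the tree is E—H (7); add E.
Step 5: cheapest edge leaving the tree is C—J (7); add J.
Step 6: cheapest edge leaving the tree is F—J (9); add F.
Step 7: cheapest edge leaving the tree is D—F (6); add D.
Step 8: cheapest edge leaving the tree is G—I (10); add G.
MST edges: H—I, H—K, C—H, E—H, C—J, F—J, D—F, G—I; total weight 2+2+5+7+7+9+6+10 = 48.

48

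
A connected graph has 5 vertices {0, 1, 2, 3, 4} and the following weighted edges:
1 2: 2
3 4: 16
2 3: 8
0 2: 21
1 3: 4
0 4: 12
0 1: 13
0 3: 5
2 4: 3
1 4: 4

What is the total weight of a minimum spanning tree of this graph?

14

Sort edges by weight, then run Kruskal:
1 2 (2): add. Components now {0} {1,2} {3} {4}
2 4 (3): add. Components now {0} {1,2,4} {3}
1 3 (4): add. Components now {0} {1,2,3,4}
1 4 (4): skip — 1 and 4 already connected.
0 3 (5): add. Components now {0,1,2,3,4}
MST edges: 1 2, 2 4, 1 3, 0 3; total weight 2+3+4+5 = 14.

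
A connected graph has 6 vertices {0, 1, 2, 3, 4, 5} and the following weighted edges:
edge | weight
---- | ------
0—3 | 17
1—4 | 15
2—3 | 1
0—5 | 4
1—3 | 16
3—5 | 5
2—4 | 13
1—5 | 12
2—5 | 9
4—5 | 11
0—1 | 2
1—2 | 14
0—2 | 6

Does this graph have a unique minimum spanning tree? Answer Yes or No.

Yes

Sort edges by weight, then run Kruskal:
2—3 (1): add. Components now {0} {1} {2,3} {4} {5}
0—1 (2): add. Components now {0,1} {2,3} {4} {5}
0—5 (4): add. Components now {0,1,5} {2,3} {4}
3—5 (5): add. Components now {0,1,2,3,5} {4}
0—2 (6): skip — 0 and 2 already connected.
2—5 (9): skip — 2 and 5 already connected.
4—5 (11): add. Components now {0,1,2,3,4,5}
Every non-tree edge has weight strictly greater than the heaviest edge on the tree path between its endpoints, so the MST is unique.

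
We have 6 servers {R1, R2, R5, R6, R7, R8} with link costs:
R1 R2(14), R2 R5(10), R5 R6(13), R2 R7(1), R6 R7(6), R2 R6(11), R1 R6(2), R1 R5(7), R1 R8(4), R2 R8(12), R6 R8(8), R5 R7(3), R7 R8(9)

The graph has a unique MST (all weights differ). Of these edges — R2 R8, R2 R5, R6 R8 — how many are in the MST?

Sort edges by weight, then run Kruskal:
R2 R7 (1): add — endpoints in different components.
R1 R6 (2): add — endpoints in different components.
R5 R7 (3): add — endpoints in different components.
R1 R8 (4): add — endpoints in different components.
R6 R7 (6): add — endpoints in different components.
MST edge set: {R2 R7, R1 R6, R5 R7, R1 R8, R6 R7}.
Of the listed edges, {} are in the MST → 0.

0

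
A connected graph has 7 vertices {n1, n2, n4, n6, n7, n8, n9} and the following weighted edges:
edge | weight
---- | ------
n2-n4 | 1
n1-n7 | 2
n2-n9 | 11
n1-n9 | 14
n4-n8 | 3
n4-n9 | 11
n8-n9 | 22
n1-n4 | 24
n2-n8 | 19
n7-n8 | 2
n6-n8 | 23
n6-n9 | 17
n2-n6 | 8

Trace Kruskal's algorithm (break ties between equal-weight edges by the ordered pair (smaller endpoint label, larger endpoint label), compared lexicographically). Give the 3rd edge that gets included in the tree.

n7-n8

Sort edges by weight, then run Kruskal:
n2-n4 (1): add. Components now {n2,n4} {n7} {n6} {n1} {n9} {n8}
n1-n7 (2): add. Components now {n2,n4} {n1,n7} {n6} {n9} {n8}
n7-n8 (2): add. Components now {n2,n4} {n1,n7,n8} {n6} {n9}
n4-n8 (3): add. Components now {n1,n2,n4,n7,n8} {n6} {n9}
n2-n6 (8): add. Components now {n1,n2,n4,n6,n7,n8} {n9}
n2-n9 (11): add. Components now {n1,n2,n4,n6,n7,n8,n9}
The 3rd edge added is n7-n8.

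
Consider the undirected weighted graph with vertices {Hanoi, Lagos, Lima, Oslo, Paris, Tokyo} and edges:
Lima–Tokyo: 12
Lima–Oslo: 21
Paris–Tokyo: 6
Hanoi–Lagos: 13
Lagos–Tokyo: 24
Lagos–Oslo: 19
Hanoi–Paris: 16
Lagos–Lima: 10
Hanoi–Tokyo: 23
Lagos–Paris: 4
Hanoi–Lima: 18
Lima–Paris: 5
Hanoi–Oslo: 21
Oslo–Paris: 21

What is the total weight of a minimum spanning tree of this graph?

47

Sort edges by weight, then run Kruskal:
Lagos–Paris (4): add. Components now {Lagos,Paris} {Oslo} {Lima} {Tokyo} {Hanoi}
Lima–Paris (5): add. Components now {Lagos,Lima,Paris} {Oslo} {Tokyo} {Hanoi}
Paris–Tokyo (6): add. Components now {Lagos,Lima,Paris,Tokyo} {Oslo} {Hanoi}
Lagos–Lima (10): skip — Lima and Lagos already connected.
Lima–Tokyo (12): skip — Lima and Tokyo already connected.
Hanoi–Lagos (13): add. Components now {Hanoi,Lagos,Lima,Paris,Tokyo} {Oslo}
Hanoi–Paris (16): skip — Paris and Hanoi already connected.
Hanoi–Lima (18): skip — Lima and Hanoi already connected.
Lagos–Oslo (19): add. Components now {Hanoi,Lagos,Lima,Oslo,Paris,Tokyo}
MST edges: Lagos–Paris, Lima–Paris, Paris–Tokyo, Hanoi–Lagos, Lagos–Oslo; total weight 4+5+6+13+19 = 47.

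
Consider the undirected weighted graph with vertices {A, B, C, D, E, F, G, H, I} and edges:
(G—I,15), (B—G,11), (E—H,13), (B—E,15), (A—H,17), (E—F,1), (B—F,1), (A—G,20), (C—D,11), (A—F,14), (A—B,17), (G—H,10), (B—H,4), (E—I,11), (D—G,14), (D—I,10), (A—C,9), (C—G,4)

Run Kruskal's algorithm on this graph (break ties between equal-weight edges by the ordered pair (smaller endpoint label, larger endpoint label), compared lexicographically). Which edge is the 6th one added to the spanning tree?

Sort edges by weight, then run Kruskal:
B—F (1): add — endpoints in different components.
E—F (1): add — endpoints in different components.
B—H (4): add — endpoints in different components.
C—G (4): add — endpoints in different components.
A—C (9): add — endpoints in different components.
D—I (10): add — endpoints in different components.
G—H (10): add — endpoints in different components.
B—G (11): skip — B and G already connected.
C—D (11): add — endpoints in different components.
The 6th edge added is D—I.

D-I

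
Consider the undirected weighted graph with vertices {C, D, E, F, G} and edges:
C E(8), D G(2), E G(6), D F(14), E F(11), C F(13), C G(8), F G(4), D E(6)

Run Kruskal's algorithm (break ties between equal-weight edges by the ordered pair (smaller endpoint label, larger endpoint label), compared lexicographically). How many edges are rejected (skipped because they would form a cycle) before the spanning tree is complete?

1

Kruskal's algorithm — process edges by increasing weight (ties by edge label):
D G (2): add. Components now {C} {D,G} {E} {F}
F G (4): add. Components now {C} {D,F,G} {E}
D E (6): add. Components now {C} {D,E,F,G}
E G (6): skip — E and G already connected.
C E (8): add. Components now {C,D,E,F,G}
Edges rejected before the tree was complete: 1.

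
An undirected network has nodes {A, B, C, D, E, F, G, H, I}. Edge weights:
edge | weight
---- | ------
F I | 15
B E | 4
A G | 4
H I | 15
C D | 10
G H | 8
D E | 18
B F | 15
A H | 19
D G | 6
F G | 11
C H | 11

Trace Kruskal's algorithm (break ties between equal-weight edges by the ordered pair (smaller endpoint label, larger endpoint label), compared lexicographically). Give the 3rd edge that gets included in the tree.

Kruskal: consider edges lightest-first.
A G (4): add — endpoints in different components.
B E (4): add — endpoints in different components.
D G (6): add — endpoints in different components.
G H (8): add — endpoints in different components.
C D (10): add — endpoints in different components.
C H (11): skip — C and H already connected.
F G (11): add — endpoints in different components.
B F (15): add — endpoints in different components.
F I (15): add — endpoints in different components.
The 3rd edge added is D G.

D-G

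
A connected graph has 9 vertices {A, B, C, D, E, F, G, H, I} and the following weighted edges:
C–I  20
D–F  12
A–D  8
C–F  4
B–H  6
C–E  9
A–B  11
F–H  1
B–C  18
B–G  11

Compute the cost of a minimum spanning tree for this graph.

70

Kruskal's algorithm — process edges by increasing weight (ties by edge label):
F–H (1): add — endpoints in different components.
C–F (4): add — endpoints in different components.
B–H (6): add — endpoints in different components.
A–D (8): add — endpoints in different components.
C–E (9): add — endpoints in different components.
A–B (11): add — endpoints in different components.
B–G (11): add — endpoints in different components.
D–F (12): skip — D and F already connected.
B–C (18): skip — B and C already connected.
C–I (20): add — endpoints in different components.
MST edges: F–H, C–F, B–H, A–D, C–E, A–B, B–G, C–I; total weight 1+4+6+8+9+11+11+20 = 70.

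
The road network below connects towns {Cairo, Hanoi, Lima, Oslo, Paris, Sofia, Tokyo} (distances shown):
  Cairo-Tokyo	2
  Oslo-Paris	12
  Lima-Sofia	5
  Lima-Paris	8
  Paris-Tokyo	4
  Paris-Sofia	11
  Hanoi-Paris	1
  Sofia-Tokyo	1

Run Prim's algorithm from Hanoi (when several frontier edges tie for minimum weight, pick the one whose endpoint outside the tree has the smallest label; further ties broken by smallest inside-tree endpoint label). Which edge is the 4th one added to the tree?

Prim's algorithm from Hanoi:
Step 1: frontier [Hanoi-Paris 1] → take Hanoi-Paris (1); add Paris.
Step 2: frontier [Paris-Tokyo 4, Lima-Paris 8, Paris-Sofia 11, Oslo-Paris 12] → take Paris-Tokyo (4); add Tokyo.
Step 3: frontier [Lima-Paris 8, Paris-Sofia 11, Oslo-Paris 12, Sofia-Tokyo 1, Cairo-Tokyo 2] → take Sofia-Tokyo (1); add Sofia.
Step 4: frontier [Lima-Paris 8, Oslo-Paris 12, Lima-Sofia 5, Cairo-Tokyo 2] → take Cairo-Tokyo (2); add Cairo.
Step 5: frontier [Lima-Paris 8, Oslo-Paris 12, Lima-Sofia 5] → take Lima-Sofia (5); add Lima.
Step 6: frontier [Oslo-Paris 12] → take Oslo-Paris (12); add Oslo.
The 4th edge added is Cairo-Tokyo.

Cairo-Tokyo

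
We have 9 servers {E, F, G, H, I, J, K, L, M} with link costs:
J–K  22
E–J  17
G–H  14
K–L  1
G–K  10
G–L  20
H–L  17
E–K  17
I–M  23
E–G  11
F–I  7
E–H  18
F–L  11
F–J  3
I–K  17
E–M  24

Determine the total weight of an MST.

Prim, starting at L.
Step 1: cheapest edge leaving the tree is K–L (1); add K.
Step 2: cheapest edge leaving the tree is G–K (10); add G.
Step 3: cheapest edge leaving the tree is E–G (11); add E.
Step 4: cheapest edge leaving the tree is F–L (11); add F.
Step 5: cheapest edge leaving the tree is F–J (3); add J.
Step 6: cheapest edge leaving the tree is F–I (7); add I.
Step 7: cheapest edge leaving the tree is G–H (14); add H.
Step 8: cheapest edge leaving the tree is I–M (23); add M.
MST edges: K–L, G–K, E–G, F–L, F–J, F–I, G–H, I–M; total weight 1+10+11+11+3+7+14+23 = 80.

80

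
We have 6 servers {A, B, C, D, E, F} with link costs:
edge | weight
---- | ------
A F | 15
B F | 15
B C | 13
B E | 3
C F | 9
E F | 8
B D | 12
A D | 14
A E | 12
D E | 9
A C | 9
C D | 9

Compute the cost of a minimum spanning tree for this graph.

38

Kruskal: consider edges lightest-first.
B E (3): add — endpoints in different components.
E F (8): add — endpoints in different components.
A C (9): add — endpoints in different components.
C D (9): add — endpoints in different components.
C F (9): add — endpoints in different components.
MST edges: B E, E F, A C, C D, C F; total weight 3+8+9+9+9 = 38.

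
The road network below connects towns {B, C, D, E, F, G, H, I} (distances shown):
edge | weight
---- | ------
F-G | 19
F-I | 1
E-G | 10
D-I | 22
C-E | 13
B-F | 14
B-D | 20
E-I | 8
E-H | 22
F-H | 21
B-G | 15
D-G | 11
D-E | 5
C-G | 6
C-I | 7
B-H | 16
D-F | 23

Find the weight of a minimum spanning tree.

Prim, starting at G.
Step 1: cheapest edge leaving the tree is C-G (6); add C.
Step 2: cheapest edge leaving the tree is C-I (7); add I.
Step 3: cheapest edge leaving the tree is F-I (1); add F.
Step 4: cheapest edge leaving the tree is E-I (8); add E.
Step 5: cheapest edge leaving the tree is D-E (5); add D.
Step 6: cheapest edge leaving the tree is B-F (14); add B.
Step 7: cheapest edge leaving the tree is B-H (16); add H.
MST edges: C-G, C-I, F-I, E-I, D-E, B-F, B-H; total weight 6+7+1+8+5+14+16 = 57.

57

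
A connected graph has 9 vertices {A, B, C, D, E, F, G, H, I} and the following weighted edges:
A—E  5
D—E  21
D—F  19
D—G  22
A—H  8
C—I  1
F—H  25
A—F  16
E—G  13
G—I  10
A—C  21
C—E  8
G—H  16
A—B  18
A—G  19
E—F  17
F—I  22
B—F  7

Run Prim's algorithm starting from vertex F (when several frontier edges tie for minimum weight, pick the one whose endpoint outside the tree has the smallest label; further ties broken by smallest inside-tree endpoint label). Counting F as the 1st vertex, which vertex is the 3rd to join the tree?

A

Prim, starting at F.
Step 1: cheapest edge leaving the tree is B—F (7); add B.
Step 2: cheapest edge leaving the tree is A—F (16); add A.
Step 3: cheapest edge leaving the tree is A—E (5); add E.
Step 4: cheapest edge leaving the tree is C—E (8); add C.
Step 5: cheapest edge leaving the tree is C—I (1); add I.
Step 6: cheapest edge leaving the tree is A—H (8); add H.
Step 7: cheapest edge leaving the tree is G—I (10); add G.
Step 8: cheapest edge leaving the tree is D—F (19); add D.
Vertex order: F, B, A, E, C, I, H, G, D. The 3rd vertex is A.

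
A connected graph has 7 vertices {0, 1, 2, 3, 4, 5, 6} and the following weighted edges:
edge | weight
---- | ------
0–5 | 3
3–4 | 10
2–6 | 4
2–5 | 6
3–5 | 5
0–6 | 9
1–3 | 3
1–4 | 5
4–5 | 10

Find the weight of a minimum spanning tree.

Grow the tree from 6 using Prim:
Step 1: frontier [2–6 4, 0–6 9] → take 2–6 (4); add 2.
Step 2: frontier [2–5 6, 0–6 9] → take 2–5 (6); add 5.
Step 3: frontier [0–5 3, 3–5 5, 4–5 10, 0–6 9] → take 0–5 (3); add 0.
Step 4: frontier [3–5 5, 4–5 10] → take 3–5 (5); add 3.
Step 5: frontier [1–3 3, 3–4 10, 4–5 10] → take 1–3 (3); add 1.
Step 6: frontier [1–4 5, 3–4 10, 4–5 10] → take 1–4 (5); add 4.
MST edges: 2–6, 2–5, 0–5, 3–5, 1–3, 1–4; total weight 4+6+3+5+3+5 = 26.

26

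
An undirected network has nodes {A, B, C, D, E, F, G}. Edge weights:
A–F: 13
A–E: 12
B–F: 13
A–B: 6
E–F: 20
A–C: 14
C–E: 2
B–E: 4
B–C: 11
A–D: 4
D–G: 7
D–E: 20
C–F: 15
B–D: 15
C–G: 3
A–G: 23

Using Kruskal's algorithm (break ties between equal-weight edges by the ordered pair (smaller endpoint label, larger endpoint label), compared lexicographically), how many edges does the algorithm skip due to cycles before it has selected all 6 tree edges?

Kruskal's algorithm — process edges by increasing weight (ties by edge label):
C–E (2): add. Components now {A} {B} {C,E} {D} {F} {G}
C–G (3): add. Components now {A} {B} {C,E,G} {D} {F}
A–D (4): add. Components now {A,D} {B} {C,E,G} {F}
B–E (4): add. Components now {A,D} {B,C,E,G} {F}
A–B (6): add. Components now {A,B,C,D,E,G} {F}
D–G (7): skip — D and G already connected.
B–C (11): skip — B and C already connected.
A–E (12): skip — A and E already connected.
A–F (13): add. Components now {A,B,C,D,E,F,G}
Edges rejected before the tree was complete: 3.

3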